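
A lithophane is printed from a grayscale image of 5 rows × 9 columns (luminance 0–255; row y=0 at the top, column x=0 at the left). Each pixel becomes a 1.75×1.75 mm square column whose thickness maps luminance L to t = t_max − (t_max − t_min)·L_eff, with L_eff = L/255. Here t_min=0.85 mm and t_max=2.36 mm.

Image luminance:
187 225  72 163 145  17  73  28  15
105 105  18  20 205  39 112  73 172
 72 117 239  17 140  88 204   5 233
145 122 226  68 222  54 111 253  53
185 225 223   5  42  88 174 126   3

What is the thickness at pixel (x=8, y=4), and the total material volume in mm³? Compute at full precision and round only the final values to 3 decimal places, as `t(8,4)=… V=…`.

t(8,4)=2.342 V=230.683

span = t_max - t_min = 2.36 - 0.85 = 1.510
L(8,4) = 3, L_eff = 3/255 = 0.011765
t(8,4) = 2.36 - 1.510·0.011765 = 2.342
Σt over all 5·9 pixels = 320131/4250 ≈ 75.3249412
V = pitch²·Σt = 1.75²·320131/4250 = 230.683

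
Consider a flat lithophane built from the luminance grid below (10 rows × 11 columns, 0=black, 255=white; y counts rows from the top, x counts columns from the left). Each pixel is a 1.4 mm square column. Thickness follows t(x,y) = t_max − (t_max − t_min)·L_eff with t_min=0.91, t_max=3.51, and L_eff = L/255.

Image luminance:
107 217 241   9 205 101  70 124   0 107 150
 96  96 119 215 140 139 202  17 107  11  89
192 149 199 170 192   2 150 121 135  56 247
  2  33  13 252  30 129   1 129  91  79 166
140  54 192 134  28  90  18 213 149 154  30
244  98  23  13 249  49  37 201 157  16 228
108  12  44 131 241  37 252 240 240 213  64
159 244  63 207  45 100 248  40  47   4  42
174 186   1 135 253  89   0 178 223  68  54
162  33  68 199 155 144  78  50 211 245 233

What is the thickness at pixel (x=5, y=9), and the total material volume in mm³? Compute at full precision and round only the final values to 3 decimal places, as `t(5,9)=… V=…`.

t(5,9)=2.042 V=490.225

span = t_max - t_min = 3.51 - 0.91 = 2.600
L(5,9) = 144, L_eff = 144/255 = 0.564706
t(5,9) = 3.51 - 2.600·0.564706 = 2.042
Σt over all 10·11 pixels = 637793/2550 ≈ 250.1149020
V = pitch²·Σt = 1.4²·637793/2550 = 490.225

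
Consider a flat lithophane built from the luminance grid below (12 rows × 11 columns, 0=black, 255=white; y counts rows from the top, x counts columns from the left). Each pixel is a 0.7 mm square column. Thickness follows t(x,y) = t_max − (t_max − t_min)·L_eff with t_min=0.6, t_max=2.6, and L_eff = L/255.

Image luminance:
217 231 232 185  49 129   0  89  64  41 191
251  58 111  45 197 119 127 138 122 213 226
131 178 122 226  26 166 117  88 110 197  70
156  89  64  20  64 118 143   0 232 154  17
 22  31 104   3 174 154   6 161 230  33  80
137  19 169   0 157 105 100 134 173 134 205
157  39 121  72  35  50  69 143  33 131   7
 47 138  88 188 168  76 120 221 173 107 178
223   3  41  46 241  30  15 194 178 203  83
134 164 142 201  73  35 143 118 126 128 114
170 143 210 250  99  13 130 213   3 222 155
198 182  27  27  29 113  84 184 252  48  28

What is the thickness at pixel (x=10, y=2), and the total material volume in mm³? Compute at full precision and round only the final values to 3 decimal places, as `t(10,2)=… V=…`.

t(10,2)=2.051 V=108.100

span = t_max - t_min = 2.6 - 0.6 = 2.000
L(10,2) = 70, L_eff = 70/255 = 0.274510
t(10,2) = 2.6 - 2.000·0.274510 = 2.051
Σt over all 12·11 pixels = 18752/85 ≈ 220.6117647
V = pitch²·Σt = 0.7²·18752/85 = 108.100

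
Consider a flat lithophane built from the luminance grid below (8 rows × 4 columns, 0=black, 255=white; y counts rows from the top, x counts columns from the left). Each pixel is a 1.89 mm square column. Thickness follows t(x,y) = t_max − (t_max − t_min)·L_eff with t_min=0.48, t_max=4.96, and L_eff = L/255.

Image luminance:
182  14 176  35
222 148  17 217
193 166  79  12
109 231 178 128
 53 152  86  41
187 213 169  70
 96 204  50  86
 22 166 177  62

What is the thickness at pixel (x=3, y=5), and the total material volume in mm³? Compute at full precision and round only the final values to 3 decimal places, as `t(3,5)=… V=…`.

span = t_max - t_min = 4.96 - 0.48 = 4.480
L(3,5) = 70, L_eff = 70/255 = 0.274510
t(3,5) = 4.96 - 4.480·0.274510 = 3.730
Σt over all 8·4 pixels = 570448/6375 ≈ 89.4820392
V = pitch²·Σt = 1.89²·570448/6375 = 319.639

t(3,5)=3.730 V=319.639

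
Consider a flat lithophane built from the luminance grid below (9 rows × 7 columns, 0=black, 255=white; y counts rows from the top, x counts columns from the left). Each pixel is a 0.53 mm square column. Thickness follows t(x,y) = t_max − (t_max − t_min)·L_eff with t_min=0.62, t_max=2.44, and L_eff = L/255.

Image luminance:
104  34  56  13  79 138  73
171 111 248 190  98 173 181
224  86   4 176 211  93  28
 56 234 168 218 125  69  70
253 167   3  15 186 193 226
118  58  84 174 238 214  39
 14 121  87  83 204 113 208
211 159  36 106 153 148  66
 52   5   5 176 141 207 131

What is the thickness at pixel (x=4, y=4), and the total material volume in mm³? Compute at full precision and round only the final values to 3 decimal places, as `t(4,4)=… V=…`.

t(4,4)=1.112 V=27.492

span = t_max - t_min = 2.44 - 0.62 = 1.820
L(4,4) = 186, L_eff = 186/255 = 0.729412
t(4,4) = 2.44 - 1.820·0.729412 = 1.112
Σt over all 9·7 pixels = 249571/2550 ≈ 97.8709804
V = pitch²·Σt = 0.53²·249571/2550 = 27.492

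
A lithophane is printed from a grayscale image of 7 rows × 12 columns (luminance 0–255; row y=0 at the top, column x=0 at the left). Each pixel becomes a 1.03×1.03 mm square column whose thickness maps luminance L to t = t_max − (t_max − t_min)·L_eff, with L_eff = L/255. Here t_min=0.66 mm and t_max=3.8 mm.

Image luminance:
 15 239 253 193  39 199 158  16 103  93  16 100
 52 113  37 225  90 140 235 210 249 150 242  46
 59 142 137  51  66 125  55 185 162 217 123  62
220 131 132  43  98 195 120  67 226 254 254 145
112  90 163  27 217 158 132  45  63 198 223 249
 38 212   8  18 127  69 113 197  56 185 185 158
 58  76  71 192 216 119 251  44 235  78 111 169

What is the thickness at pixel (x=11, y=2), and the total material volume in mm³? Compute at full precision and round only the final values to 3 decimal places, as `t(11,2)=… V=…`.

t(11,2)=3.037 V=193.045

span = t_max - t_min = 3.8 - 0.66 = 3.140
L(11,2) = 62, L_eff = 62/255 = 0.243137
t(11,2) = 3.8 - 3.140·0.243137 = 3.037
Σt over all 7·12 pixels = 154669/850 ≈ 181.9635294
V = pitch²·Σt = 1.03²·154669/850 = 193.045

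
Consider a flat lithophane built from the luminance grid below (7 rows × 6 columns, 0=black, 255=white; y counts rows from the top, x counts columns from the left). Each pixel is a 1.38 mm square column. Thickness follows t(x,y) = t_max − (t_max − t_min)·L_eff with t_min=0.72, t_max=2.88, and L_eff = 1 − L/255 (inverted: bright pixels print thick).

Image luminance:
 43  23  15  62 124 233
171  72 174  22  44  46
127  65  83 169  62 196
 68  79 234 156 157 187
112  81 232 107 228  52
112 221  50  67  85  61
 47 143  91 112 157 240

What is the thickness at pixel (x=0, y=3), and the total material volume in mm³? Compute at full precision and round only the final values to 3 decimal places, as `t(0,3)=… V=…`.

t(0,3)=1.296 V=135.181

span = t_max - t_min = 2.88 - 0.72 = 2.160
L(0,3) = 68, L_eff = 1 - 68/255 = 0.733333 (inverted)
t(0,3) = 2.88 - 2.160·0.733333 = 1.296
Σt over all 7·6 pixels = 30168/425 ≈ 70.9835294
V = pitch²·Σt = 1.38²·30168/425 = 135.181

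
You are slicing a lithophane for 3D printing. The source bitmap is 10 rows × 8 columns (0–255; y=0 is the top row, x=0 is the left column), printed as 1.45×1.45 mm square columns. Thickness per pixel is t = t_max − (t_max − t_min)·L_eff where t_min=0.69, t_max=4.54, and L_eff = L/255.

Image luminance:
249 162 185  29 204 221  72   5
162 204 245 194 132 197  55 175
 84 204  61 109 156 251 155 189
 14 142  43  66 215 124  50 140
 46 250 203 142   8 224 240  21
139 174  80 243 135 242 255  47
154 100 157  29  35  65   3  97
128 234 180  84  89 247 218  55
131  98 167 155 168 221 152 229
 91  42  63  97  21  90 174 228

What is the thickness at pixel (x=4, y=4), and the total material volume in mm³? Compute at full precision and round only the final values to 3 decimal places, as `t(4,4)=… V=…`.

t(4,4)=4.419 V=416.194

span = t_max - t_min = 4.54 - 0.69 = 3.850
L(4,4) = 8, L_eff = 8/255 = 0.031373
t(4,4) = 4.54 - 3.850·0.031373 = 4.419
Σt over all 10·8 pixels = 201911/1020 ≈ 197.9519608
V = pitch²·Σt = 1.45²·201911/1020 = 416.194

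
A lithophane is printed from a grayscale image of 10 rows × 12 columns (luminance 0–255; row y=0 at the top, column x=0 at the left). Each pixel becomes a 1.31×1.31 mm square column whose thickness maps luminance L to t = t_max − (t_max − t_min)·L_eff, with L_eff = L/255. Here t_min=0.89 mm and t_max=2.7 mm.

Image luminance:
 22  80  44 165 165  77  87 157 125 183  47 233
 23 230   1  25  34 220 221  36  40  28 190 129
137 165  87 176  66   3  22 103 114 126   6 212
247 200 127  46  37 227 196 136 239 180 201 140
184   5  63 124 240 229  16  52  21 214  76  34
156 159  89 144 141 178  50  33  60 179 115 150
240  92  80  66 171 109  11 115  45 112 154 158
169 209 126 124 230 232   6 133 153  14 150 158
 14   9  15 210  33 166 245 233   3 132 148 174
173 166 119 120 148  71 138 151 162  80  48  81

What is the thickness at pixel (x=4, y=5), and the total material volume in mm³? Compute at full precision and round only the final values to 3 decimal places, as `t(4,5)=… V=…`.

span = t_max - t_min = 2.7 - 0.89 = 1.810
L(4,5) = 141, L_eff = 141/255 = 0.552941
t(4,5) = 2.7 - 1.810·0.552941 = 1.699
Σt over all 10·12 pixels = 5662297/25500 ≈ 222.0508627
V = pitch²·Σt = 1.31²·5662297/25500 = 381.061

t(4,5)=1.699 V=381.061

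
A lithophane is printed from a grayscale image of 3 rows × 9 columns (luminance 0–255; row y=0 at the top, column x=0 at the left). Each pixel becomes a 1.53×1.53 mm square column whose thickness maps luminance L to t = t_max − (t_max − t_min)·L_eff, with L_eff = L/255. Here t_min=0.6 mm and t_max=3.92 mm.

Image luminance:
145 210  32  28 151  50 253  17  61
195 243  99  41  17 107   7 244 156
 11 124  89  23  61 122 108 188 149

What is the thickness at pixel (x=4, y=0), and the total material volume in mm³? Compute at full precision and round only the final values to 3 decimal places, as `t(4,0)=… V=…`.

span = t_max - t_min = 3.92 - 0.6 = 3.320
L(4,0) = 151, L_eff = 151/255 = 0.592157
t(4,0) = 3.92 - 3.320·0.592157 = 1.954
Σt over all 3·9 pixels = 143819/2125 ≈ 67.6795294
V = pitch²·Σt = 1.53²·143819/2125 = 158.431

t(4,0)=1.954 V=158.431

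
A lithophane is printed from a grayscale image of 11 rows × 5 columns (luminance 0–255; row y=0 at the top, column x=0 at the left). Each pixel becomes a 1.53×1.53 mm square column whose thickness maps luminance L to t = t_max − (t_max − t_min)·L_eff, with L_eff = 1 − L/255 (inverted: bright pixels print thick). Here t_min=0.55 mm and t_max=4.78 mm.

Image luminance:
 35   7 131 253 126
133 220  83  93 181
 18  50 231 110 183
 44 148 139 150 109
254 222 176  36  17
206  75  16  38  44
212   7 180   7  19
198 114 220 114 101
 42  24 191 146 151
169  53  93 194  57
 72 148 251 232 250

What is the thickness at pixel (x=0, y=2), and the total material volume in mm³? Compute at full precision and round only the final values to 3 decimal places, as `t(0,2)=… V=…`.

span = t_max - t_min = 4.78 - 0.55 = 4.230
L(0,2) = 18, L_eff = 1 - 18/255 = 0.929412 (inverted)
t(0,2) = 4.78 - 4.230·0.929412 = 0.849
Σt over all 11·5 pixels = 606059/4250 ≈ 142.6021176
V = pitch²·Σt = 1.53²·606059/4250 = 333.817

t(0,2)=0.849 V=333.817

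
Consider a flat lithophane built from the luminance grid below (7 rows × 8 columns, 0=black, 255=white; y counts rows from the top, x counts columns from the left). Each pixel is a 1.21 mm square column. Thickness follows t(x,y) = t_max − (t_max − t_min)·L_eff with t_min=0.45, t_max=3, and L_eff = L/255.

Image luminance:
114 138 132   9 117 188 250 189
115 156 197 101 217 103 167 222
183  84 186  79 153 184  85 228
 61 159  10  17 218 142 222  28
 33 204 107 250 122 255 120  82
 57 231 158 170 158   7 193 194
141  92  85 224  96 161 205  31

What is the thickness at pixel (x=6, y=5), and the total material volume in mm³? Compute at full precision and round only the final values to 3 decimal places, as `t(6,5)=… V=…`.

span = t_max - t_min = 3 - 0.45 = 2.550
L(6,5) = 193, L_eff = 193/255 = 0.756863
t(6,5) = 3 - 2.550·0.756863 = 1.070
Σt over all 7·8 pixels = 89.7
V = pitch²·Σt = 1.21²·89.7 = 131.330

t(6,5)=1.070 V=131.330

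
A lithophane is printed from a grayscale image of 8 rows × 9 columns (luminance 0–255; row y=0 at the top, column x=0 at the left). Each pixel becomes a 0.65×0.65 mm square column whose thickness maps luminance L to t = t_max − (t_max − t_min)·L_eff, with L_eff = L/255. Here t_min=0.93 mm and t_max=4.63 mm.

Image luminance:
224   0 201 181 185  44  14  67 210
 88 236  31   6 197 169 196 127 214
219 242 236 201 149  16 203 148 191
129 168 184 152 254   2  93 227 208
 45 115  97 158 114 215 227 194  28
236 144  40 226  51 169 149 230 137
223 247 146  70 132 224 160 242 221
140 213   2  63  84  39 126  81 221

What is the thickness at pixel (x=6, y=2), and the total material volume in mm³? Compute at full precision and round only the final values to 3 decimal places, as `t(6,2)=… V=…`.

span = t_max - t_min = 4.63 - 0.93 = 3.700
L(6,2) = 203, L_eff = 203/255 = 0.796078
t(6,2) = 4.63 - 3.700·0.796078 = 1.685
Σt over all 8·9 pixels = 457091/2550 ≈ 179.2513725
V = pitch²·Σt = 0.65²·457091/2550 = 75.734

t(6,2)=1.685 V=75.734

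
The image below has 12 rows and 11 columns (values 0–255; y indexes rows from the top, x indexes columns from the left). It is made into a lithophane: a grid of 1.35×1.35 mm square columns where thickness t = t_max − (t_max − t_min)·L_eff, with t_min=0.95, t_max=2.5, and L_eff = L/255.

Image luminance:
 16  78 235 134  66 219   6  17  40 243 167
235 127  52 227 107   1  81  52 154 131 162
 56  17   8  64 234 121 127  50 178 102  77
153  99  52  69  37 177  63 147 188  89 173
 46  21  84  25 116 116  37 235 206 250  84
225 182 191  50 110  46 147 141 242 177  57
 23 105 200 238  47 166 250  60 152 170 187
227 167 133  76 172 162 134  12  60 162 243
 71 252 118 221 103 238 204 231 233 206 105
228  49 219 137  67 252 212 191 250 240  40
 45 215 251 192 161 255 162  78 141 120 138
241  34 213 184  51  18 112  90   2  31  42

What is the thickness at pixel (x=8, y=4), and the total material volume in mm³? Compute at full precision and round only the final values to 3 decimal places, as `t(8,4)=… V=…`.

span = t_max - t_min = 2.5 - 0.95 = 1.550
L(8,4) = 206, L_eff = 206/255 = 0.807843
t(8,4) = 2.5 - 1.550·0.807843 = 1.248
Σt over all 12·11 pixels = 16814/75 ≈ 224.1866667
V = pitch²·Σt = 1.35²·16814/75 = 408.580

t(8,4)=1.248 V=408.580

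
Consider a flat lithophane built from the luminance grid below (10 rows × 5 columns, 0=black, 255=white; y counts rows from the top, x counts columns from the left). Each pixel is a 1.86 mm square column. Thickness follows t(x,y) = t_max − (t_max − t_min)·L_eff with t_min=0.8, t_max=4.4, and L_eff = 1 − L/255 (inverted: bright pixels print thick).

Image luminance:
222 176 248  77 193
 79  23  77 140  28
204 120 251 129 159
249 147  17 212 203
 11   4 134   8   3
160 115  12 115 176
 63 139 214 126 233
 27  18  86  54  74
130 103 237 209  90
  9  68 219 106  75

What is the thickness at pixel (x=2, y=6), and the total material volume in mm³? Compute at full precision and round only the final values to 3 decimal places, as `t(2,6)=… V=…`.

t(2,6)=3.821 V=430.065

span = t_max - t_min = 4.4 - 0.8 = 3.600
L(2,6) = 214, L_eff = 1 - 214/255 = 0.160784 (inverted)
t(2,6) = 4.4 - 3.600·0.160784 = 3.821
Σt over all 10·5 pixels = 52832/425 ≈ 124.3105882
V = pitch²·Σt = 1.86²·52832/425 = 430.065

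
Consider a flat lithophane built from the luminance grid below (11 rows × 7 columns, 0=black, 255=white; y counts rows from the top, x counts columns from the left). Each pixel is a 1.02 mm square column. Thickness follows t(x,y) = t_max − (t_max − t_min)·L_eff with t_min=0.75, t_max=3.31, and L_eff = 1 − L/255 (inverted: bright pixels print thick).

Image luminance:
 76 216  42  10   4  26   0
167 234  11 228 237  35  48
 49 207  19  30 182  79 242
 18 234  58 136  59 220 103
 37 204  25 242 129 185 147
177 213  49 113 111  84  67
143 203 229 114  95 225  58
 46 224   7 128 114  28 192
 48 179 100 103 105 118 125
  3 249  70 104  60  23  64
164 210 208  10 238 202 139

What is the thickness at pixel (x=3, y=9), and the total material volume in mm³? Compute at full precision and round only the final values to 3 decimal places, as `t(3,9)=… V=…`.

span = t_max - t_min = 3.31 - 0.75 = 2.560
L(3,9) = 104, L_eff = 1 - 104/255 = 0.592157 (inverted)
t(3,9) = 3.31 - 2.560·0.592157 = 1.794
Σt over all 11·7 pixels = 1265787/8500 ≈ 148.9161176
V = pitch²·Σt = 1.02²·1265787/8500 = 154.932

t(3,9)=1.794 V=154.932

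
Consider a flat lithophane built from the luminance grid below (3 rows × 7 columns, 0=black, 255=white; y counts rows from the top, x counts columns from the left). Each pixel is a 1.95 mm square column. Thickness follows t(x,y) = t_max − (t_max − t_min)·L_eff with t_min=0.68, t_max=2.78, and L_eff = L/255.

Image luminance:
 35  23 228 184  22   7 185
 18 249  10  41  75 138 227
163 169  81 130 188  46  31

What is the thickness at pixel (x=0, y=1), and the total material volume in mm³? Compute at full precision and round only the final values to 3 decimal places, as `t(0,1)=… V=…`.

t(0,1)=2.632 V=151.532

span = t_max - t_min = 2.78 - 0.68 = 2.100
L(0,1) = 18, L_eff = 18/255 = 0.070588
t(0,1) = 2.78 - 2.100·0.070588 = 2.632
Σt over all 3·7 pixels = 33873/850 ≈ 39.8505882
V = pitch²·Σt = 1.95²·33873/850 = 151.532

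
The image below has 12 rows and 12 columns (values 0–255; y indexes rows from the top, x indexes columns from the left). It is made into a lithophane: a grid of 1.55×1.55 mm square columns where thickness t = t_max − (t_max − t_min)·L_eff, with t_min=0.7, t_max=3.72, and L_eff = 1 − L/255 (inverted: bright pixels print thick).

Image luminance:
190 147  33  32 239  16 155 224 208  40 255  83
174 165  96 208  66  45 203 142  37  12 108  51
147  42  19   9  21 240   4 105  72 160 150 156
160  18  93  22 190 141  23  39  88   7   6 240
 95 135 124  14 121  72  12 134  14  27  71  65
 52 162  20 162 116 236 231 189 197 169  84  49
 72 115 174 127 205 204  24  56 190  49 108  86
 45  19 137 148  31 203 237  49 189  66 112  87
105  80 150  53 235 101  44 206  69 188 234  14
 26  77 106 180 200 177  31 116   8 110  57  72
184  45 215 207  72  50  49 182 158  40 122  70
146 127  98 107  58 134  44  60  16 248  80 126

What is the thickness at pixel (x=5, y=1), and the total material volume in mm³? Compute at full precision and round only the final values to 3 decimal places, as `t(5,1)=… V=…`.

t(5,1)=1.233 V=687.236

span = t_max - t_min = 3.72 - 0.7 = 3.020
L(5,1) = 45, L_eff = 1 - 45/255 = 0.823529 (inverted)
t(5,1) = 3.72 - 3.020·0.823529 = 1.233
Σt over all 12·12 pixels = 607857/2125 ≈ 286.0503529
V = pitch²·Σt = 1.55²·607857/2125 = 687.236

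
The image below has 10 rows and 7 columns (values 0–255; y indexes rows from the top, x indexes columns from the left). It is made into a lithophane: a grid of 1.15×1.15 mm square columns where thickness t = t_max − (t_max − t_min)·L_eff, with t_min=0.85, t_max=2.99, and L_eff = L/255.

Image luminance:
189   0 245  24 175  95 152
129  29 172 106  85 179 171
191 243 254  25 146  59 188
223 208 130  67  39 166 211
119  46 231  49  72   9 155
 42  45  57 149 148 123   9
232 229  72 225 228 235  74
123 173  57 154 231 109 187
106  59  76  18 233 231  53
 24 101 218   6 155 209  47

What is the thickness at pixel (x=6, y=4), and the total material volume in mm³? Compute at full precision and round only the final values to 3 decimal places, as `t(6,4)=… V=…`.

span = t_max - t_min = 2.99 - 0.85 = 2.140
L(6,4) = 155, L_eff = 155/255 = 0.607843
t(6,4) = 2.99 - 2.140·0.607843 = 1.689
Σt over all 10·7 pixels = 340687/2550 ≈ 133.6027451
V = pitch²·Σt = 1.15²·340687/2550 = 176.690

t(6,4)=1.689 V=176.690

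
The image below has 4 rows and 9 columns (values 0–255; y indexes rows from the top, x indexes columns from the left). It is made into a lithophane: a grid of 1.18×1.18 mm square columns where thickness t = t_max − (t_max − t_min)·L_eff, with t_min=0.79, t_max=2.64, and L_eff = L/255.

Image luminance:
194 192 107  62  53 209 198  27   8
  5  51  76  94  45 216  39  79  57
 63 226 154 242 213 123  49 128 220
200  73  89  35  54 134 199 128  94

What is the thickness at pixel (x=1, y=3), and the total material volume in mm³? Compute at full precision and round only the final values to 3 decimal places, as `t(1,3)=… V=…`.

span = t_max - t_min = 2.64 - 0.79 = 1.850
L(1,3) = 73, L_eff = 73/255 = 0.286275
t(1,3) = 2.64 - 1.850·0.286275 = 2.110
Σt over all 4·9 pixels = 82918/1275 ≈ 65.0337255
V = pitch²·Σt = 1.18²·82918/1275 = 90.553

t(1,3)=2.110 V=90.553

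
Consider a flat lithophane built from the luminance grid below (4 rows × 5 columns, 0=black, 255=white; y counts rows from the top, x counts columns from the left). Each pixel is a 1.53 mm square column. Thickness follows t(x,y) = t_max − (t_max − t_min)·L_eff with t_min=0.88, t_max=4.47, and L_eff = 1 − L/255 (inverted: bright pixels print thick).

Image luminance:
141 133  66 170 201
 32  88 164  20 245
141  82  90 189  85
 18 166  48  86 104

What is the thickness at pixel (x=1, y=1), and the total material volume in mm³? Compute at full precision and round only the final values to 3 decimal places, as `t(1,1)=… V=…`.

span = t_max - t_min = 4.47 - 0.88 = 3.590
L(1,1) = 88, L_eff = 1 - 88/255 = 0.654902 (inverted)
t(1,1) = 4.47 - 3.590·0.654902 = 2.119
Σt over all 4·5 pixels = 1263371/25500 ≈ 49.5439608
V = pitch²·Σt = 1.53²·1263371/25500 = 115.977

t(1,1)=2.119 V=115.977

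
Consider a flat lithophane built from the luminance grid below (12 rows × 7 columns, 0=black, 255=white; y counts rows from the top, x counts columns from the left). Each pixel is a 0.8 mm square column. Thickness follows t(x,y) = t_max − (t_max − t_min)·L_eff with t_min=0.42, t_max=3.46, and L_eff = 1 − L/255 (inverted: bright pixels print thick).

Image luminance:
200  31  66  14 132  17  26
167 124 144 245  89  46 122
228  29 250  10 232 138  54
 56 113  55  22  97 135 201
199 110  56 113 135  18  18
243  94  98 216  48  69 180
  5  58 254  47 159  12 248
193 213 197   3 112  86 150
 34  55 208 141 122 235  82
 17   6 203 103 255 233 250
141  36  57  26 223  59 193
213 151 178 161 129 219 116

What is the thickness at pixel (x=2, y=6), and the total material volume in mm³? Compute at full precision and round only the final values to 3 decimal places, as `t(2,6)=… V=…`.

t(2,6)=3.448 V=100.579

span = t_max - t_min = 3.46 - 0.42 = 3.040
L(2,6) = 254, L_eff = 1 - 254/255 = 0.003922 (inverted)
t(2,6) = 3.46 - 3.040·0.003922 = 3.448
Σt over all 12·7 pixels = 1001858/6375 ≈ 157.1541961
V = pitch²·Σt = 0.8²·1001858/6375 = 100.579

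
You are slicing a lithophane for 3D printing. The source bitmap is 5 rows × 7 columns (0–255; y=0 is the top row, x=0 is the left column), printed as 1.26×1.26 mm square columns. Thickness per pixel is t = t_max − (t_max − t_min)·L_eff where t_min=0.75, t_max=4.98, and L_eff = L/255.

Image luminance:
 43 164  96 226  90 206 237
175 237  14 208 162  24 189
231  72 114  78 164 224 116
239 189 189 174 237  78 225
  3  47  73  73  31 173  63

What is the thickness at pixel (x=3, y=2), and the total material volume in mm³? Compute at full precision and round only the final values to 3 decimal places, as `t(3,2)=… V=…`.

span = t_max - t_min = 4.98 - 0.75 = 4.230
L(3,2) = 78, L_eff = 78/255 = 0.305882
t(3,2) = 4.98 - 4.230·0.305882 = 3.686
Σt over all 5·7 pixels = 397863/4250 ≈ 93.6148235
V = pitch²·Σt = 1.26²·397863/4250 = 148.623

t(3,2)=3.686 V=148.623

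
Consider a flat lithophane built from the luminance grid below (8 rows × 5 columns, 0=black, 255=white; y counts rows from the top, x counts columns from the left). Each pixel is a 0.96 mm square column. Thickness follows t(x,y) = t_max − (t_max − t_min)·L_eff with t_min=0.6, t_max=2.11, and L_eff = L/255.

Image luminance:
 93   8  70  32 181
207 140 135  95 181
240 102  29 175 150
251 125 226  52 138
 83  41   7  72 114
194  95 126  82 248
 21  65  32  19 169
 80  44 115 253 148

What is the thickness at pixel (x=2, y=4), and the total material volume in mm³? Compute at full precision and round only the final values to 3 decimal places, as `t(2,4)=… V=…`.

t(2,4)=2.069 V=52.472

span = t_max - t_min = 2.11 - 0.6 = 1.510
L(2,4) = 7, L_eff = 7/255 = 0.027451
t(2,4) = 2.11 - 1.510·0.027451 = 2.069
Σt over all 8·5 pixels = 241977/4250 ≈ 56.9357647
V = pitch²·Σt = 0.96²·241977/4250 = 52.472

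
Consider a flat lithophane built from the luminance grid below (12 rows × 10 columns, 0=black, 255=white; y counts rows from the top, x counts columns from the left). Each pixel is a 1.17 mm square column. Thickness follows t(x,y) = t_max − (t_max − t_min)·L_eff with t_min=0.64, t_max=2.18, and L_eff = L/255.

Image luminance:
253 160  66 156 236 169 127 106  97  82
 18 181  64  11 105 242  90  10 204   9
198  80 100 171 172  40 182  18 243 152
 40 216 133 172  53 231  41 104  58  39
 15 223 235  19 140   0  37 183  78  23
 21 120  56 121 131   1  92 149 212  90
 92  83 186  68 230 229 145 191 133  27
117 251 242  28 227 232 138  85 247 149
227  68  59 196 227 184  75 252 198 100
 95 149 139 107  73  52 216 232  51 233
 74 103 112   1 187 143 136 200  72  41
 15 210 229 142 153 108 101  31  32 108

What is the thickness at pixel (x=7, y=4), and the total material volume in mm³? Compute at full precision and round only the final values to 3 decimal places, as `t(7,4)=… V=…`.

t(7,4)=1.075 V=234.048

span = t_max - t_min = 2.18 - 0.64 = 1.540
L(7,4) = 183, L_eff = 183/255 = 0.717647
t(7,4) = 2.18 - 1.540·0.717647 = 1.075
Σt over all 12·10 pixels = 363323/2125 ≈ 170.9755294
V = pitch²·Σt = 1.17²·363323/2125 = 234.048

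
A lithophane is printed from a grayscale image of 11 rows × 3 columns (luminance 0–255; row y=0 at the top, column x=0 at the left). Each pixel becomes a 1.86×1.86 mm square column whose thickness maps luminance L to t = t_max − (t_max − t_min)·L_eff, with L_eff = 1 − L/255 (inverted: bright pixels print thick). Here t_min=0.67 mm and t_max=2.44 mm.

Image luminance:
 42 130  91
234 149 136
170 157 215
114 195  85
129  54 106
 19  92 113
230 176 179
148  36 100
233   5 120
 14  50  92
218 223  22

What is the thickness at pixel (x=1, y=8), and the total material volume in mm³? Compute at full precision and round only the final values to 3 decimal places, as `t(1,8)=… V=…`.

t(1,8)=0.705 V=174.396

span = t_max - t_min = 2.44 - 0.67 = 1.770
L(1,8) = 5, L_eff = 1 - 5/255 = 0.980392 (inverted)
t(1,8) = 2.44 - 1.770·0.980392 = 0.705
Σt over all 11·3 pixels = 214239/4250 ≈ 50.4091765
V = pitch²·Σt = 1.86²·214239/4250 = 174.396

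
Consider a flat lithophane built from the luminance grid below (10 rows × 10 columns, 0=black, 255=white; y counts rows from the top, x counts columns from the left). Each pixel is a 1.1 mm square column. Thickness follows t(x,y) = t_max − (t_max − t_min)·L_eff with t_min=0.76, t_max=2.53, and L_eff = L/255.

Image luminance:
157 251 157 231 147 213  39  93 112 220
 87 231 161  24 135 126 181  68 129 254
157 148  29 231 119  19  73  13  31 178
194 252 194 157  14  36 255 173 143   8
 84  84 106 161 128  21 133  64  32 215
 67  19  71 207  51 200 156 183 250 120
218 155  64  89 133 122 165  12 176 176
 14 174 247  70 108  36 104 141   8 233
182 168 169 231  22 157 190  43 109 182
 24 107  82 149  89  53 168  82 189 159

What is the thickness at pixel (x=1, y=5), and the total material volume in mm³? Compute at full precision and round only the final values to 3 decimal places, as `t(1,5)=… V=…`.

t(1,5)=2.398 V=198.692

span = t_max - t_min = 2.53 - 0.76 = 1.770
L(1,5) = 19, L_eff = 19/255 = 0.074510
t(1,5) = 2.53 - 1.770·0.074510 = 2.398
Σt over all 10·10 pixels = 348943/2125 ≈ 164.2084706
V = pitch²·Σt = 1.1²·348943/2125 = 198.692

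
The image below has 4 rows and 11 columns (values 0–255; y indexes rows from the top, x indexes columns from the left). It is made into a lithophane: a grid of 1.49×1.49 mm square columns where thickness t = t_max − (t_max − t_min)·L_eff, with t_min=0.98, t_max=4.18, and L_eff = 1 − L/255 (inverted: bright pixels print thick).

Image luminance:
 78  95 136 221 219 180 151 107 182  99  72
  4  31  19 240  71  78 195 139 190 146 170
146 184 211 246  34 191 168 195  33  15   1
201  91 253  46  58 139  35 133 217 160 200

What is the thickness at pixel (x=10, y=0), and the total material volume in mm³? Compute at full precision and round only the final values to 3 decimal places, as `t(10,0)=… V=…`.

span = t_max - t_min = 4.18 - 0.98 = 3.200
L(10,0) = 72, L_eff = 1 - 72/255 = 0.717647 (inverted)
t(10,0) = 4.18 - 3.200·0.717647 = 1.884
Σt over all 4·11 pixels = 8674/75 ≈ 115.6533333
V = pitch²·Σt = 1.49²·8674/75 = 256.762

t(10,0)=1.884 V=256.762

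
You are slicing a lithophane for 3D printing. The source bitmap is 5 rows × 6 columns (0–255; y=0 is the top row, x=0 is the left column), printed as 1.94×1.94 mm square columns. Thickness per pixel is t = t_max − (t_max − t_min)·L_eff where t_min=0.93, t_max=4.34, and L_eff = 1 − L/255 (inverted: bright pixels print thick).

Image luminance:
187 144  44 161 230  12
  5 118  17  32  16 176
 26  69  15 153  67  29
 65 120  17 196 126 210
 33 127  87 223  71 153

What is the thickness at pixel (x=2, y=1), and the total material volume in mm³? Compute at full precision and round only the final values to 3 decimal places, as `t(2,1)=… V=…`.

t(2,1)=1.157 V=252.418

span = t_max - t_min = 4.34 - 0.93 = 3.410
L(2,1) = 17, L_eff = 1 - 17/255 = 0.933333 (inverted)
t(2,1) = 4.34 - 3.410·0.933333 = 1.157
Σt over all 5·6 pixels = 1710239/25500 ≈ 67.0681961
V = pitch²·Σt = 1.94²·1710239/25500 = 252.418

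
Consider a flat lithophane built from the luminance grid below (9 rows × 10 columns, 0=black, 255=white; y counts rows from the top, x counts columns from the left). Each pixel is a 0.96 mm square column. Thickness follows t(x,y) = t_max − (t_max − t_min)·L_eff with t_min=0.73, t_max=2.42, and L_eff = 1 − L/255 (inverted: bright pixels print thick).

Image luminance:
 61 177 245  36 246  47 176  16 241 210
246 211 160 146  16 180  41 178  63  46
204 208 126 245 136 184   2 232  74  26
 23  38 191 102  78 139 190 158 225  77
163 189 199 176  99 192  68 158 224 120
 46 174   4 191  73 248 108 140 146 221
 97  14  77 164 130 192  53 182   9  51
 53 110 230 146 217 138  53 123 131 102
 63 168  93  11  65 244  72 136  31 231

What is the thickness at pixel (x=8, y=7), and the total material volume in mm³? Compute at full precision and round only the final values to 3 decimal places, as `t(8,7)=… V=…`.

span = t_max - t_min = 2.42 - 0.73 = 1.690
L(8,7) = 131, L_eff = 1 - 131/255 = 0.486275 (inverted)
t(8,7) = 2.42 - 1.690·0.486275 = 1.598
Σt over all 9·10 pixels = 29255/204 ≈ 143.4068627
V = pitch²·Σt = 0.96²·29255/204 = 132.164

t(8,7)=1.598 V=132.164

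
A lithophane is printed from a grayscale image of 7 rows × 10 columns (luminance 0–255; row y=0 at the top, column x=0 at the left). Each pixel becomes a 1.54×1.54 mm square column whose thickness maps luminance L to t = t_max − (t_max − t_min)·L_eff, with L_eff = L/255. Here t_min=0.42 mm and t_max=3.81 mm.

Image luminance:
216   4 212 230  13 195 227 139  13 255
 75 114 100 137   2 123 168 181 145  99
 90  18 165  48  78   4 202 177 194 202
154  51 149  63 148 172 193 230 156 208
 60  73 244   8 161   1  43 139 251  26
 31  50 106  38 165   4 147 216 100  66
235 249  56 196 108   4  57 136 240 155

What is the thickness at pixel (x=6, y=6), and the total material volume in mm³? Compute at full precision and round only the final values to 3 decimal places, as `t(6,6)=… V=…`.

t(6,6)=3.052 V=357.736

span = t_max - t_min = 3.81 - 0.42 = 3.390
L(6,6) = 57, L_eff = 57/255 = 0.223529
t(6,6) = 3.81 - 3.390·0.223529 = 3.052
Σt over all 7·10 pixels = 256431/1700 ≈ 150.8417647
V = pitch²·Σt = 1.54²·256431/1700 = 357.736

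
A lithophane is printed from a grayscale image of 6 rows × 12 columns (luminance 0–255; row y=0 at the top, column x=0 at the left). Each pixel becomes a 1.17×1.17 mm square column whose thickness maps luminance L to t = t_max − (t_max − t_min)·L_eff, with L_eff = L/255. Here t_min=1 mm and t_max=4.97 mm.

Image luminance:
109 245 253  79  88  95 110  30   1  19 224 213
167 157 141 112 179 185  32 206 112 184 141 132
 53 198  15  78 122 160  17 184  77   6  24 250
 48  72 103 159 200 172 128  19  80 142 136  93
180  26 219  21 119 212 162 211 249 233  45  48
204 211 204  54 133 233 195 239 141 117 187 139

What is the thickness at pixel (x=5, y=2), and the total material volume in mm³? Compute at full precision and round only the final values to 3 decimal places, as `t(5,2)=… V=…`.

t(5,2)=2.479 V=286.702

span = t_max - t_min = 4.97 - 1 = 3.970
L(5,2) = 160, L_eff = 160/255 = 0.627451
t(5,2) = 4.97 - 3.970·0.627451 = 2.479
Σt over all 6·12 pixels = 1335179/6375 ≈ 209.4398431
V = pitch²·Σt = 1.17²·1335179/6375 = 286.702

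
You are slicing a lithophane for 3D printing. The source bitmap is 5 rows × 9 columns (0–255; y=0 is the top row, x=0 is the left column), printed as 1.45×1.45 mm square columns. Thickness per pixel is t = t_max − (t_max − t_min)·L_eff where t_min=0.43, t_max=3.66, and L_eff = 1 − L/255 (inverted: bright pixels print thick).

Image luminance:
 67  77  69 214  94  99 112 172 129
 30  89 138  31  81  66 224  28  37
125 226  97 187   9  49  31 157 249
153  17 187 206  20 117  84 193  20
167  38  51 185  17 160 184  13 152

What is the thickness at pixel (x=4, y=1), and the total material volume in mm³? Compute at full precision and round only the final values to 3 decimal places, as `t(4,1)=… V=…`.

t(4,1)=1.456 V=169.874

span = t_max - t_min = 3.66 - 0.43 = 3.230
L(4,1) = 81, L_eff = 1 - 81/255 = 0.682353 (inverted)
t(4,1) = 3.66 - 3.230·0.682353 = 1.456
Σt over all 5·9 pixels = 80.796
V = pitch²·Σt = 1.45²·80.796 = 169.874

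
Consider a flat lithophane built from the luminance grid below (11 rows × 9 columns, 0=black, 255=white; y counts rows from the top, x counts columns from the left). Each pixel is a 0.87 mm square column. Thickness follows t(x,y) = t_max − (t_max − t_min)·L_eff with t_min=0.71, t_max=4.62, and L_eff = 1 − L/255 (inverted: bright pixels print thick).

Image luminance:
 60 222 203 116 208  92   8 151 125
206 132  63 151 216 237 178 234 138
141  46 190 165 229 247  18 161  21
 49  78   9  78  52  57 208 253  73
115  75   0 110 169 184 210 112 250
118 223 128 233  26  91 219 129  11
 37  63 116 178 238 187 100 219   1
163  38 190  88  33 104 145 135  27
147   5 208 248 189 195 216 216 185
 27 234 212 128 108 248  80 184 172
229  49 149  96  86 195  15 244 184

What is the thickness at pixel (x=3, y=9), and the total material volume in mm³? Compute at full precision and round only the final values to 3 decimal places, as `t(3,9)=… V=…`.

span = t_max - t_min = 4.62 - 0.71 = 3.910
L(3,9) = 128, L_eff = 1 - 128/255 = 0.498039 (inverted)
t(3,9) = 4.62 - 3.910·0.498039 = 2.673
Σt over all 11·9 pixels = 208301/750 ≈ 277.7346667
V = pitch²·Σt = 0.87²·208301/750 = 210.217

t(3,9)=2.673 V=210.217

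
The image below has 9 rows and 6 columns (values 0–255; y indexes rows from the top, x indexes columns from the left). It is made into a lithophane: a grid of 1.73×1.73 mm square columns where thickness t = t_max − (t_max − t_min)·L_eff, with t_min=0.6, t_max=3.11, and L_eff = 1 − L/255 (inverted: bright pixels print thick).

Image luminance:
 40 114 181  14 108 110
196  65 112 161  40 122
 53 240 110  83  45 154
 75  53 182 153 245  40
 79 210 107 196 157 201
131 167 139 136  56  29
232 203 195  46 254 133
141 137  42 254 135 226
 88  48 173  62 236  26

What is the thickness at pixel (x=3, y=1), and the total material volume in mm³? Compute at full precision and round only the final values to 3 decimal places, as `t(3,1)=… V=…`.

span = t_max - t_min = 3.11 - 0.6 = 2.510
L(3,1) = 161, L_eff = 1 - 161/255 = 0.368627 (inverted)
t(3,1) = 3.11 - 2.510·0.368627 = 2.185
Σt over all 9·6 pixels = 513377/5100 ≈ 100.6621569
V = pitch²·Σt = 1.73²·513377/5100 = 301.272

t(3,1)=2.185 V=301.272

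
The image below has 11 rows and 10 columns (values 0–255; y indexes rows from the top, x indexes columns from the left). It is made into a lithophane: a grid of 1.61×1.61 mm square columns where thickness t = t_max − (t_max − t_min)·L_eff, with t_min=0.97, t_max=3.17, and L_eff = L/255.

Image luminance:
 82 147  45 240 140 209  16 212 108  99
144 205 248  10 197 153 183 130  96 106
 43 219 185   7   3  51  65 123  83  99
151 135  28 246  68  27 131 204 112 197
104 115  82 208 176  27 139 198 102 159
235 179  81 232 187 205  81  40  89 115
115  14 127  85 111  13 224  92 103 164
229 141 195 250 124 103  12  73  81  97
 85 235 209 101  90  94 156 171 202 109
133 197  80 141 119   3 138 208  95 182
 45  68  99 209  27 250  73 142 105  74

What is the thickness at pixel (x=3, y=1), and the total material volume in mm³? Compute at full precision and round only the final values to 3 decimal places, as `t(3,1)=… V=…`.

span = t_max - t_min = 3.17 - 0.97 = 2.200
L(3,1) = 10, L_eff = 10/255 = 0.039216
t(3,1) = 3.17 - 2.200·0.039216 = 3.084
Σt over all 11·10 pixels = 583517/2550 ≈ 228.8301961
V = pitch²·Σt = 1.61²·583517/2550 = 593.151

t(3,1)=3.084 V=593.151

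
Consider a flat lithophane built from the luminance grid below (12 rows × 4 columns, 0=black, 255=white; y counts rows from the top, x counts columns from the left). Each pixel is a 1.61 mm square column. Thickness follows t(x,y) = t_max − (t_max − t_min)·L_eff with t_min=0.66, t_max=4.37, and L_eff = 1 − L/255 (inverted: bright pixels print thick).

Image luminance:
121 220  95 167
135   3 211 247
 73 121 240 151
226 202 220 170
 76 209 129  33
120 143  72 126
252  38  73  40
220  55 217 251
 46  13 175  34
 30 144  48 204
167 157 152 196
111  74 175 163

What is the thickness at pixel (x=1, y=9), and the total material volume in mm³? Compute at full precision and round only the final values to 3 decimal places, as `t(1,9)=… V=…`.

span = t_max - t_min = 4.37 - 0.66 = 3.710
L(1,9) = 144, L_eff = 1 - 144/255 = 0.435294 (inverted)
t(1,9) = 4.37 - 3.710·0.435294 = 2.755
Σt over all 12·4 pixels = 38071/300 ≈ 126.9033333
V = pitch²·Σt = 1.61²·38071/300 = 328.946

t(1,9)=2.755 V=328.946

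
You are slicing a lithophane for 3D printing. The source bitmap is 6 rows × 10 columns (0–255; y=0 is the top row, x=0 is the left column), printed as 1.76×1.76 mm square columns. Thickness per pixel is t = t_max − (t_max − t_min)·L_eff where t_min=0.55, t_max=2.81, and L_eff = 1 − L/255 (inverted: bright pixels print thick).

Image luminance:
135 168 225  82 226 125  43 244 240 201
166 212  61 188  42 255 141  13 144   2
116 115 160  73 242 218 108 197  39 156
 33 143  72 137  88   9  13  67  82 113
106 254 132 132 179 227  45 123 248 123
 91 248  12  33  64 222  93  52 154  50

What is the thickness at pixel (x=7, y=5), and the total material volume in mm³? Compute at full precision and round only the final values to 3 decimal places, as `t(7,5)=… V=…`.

t(7,5)=1.011 V=313.117

span = t_max - t_min = 2.81 - 0.55 = 2.260
L(7,5) = 52, L_eff = 1 - 52/255 = 0.796078 (inverted)
t(7,5) = 2.81 - 2.260·0.796078 = 1.011
Σt over all 6·10 pixels = 644408/6375 ≈ 101.0836078
V = pitch²·Σt = 1.76²·644408/6375 = 313.117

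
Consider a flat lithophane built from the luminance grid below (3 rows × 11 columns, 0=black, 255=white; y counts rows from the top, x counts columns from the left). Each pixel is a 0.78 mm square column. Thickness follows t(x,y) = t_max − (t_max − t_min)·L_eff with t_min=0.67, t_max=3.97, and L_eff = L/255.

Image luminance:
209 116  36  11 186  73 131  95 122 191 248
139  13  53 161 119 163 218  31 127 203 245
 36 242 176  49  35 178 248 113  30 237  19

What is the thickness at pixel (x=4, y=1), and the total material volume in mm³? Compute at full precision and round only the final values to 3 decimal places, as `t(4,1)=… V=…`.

t(4,1)=2.430 V=46.221

span = t_max - t_min = 3.97 - 0.67 = 3.300
L(4,1) = 119, L_eff = 119/255 = 0.466667
t(4,1) = 3.97 - 3.300·0.466667 = 2.430
Σt over all 3·11 pixels = 129151/1700 ≈ 75.9711765
V = pitch²·Σt = 0.78²·129151/1700 = 46.221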